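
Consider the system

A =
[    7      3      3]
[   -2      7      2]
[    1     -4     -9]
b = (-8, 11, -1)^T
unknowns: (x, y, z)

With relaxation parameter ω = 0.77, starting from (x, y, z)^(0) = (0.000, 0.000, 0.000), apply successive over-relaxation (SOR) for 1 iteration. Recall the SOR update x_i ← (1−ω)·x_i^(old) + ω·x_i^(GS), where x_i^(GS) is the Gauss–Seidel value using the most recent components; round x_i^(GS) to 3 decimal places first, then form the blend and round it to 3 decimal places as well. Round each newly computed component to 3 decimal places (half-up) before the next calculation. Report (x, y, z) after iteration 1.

(-0.880, 1.016, -0.337)

Iteration 1:
  x: GS value = (-8 - (3)·0.000 - (3)·0.000) / (7) = -1.143;  x ← (1−ω)·0.000 + ω·-1.143 = -0.880
  y: GS value = (11 - (-2)·-0.880 - (2)·0.000) / (7) = 1.320;  y ← (1−ω)·0.000 + ω·1.320 = 1.016
  z: GS value = (-1 - (1)·-0.880 - (-4)·1.016) / (-9) = -0.438;  z ← (1−ω)·0.000 + ω·-0.438 = -0.337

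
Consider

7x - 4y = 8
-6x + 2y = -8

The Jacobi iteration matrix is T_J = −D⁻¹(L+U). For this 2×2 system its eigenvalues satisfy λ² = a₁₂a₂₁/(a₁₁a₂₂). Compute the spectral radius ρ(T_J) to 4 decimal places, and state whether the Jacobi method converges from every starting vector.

a₁₂a₂₁/(a₁₁a₂₂) = (-4)·(-6) / ((7)·(2)) = 1.714286
ρ = √|1.714286| = √1.714286 = 1.3093
ρ > 1, so Jacobi diverges

1.3093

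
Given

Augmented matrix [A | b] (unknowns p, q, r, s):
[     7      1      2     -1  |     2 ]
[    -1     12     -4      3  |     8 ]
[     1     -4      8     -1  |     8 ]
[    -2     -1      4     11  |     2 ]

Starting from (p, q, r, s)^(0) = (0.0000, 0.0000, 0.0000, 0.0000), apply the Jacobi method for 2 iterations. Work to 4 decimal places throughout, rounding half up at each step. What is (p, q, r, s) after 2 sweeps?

(-0.0693, 0.9784, 1.3204, -0.0693)

Iteration 1:
  p = (2 - (1)·0.0000 - (2)·0.0000 - (-1)·0.0000) / (7) = 0.2857
  q = (8 - (-1)·0.0000 - (-4)·0.0000 - (3)·0.0000) / (12) = 0.6667
  r = (8 - (1)·0.0000 - (-4)·0.0000 - (-1)·0.0000) / (8) = 1.0000
  s = (2 - (-2)·0.0000 - (-1)·0.0000 - (4)·0.0000) / (11) = 0.1818
Iteration 2:
  p = (2 - (1)·0.6667 - (2)·1.0000 - (-1)·0.1818) / (7) = -0.0693
  q = (8 - (-1)·0.2857 - (-4)·1.0000 - (3)·0.1818) / (12) = 0.9784
  r = (8 - (1)·0.2857 - (-4)·0.6667 - (-1)·0.1818) / (8) = 1.3204
  s = (2 - (-2)·0.2857 - (-1)·0.6667 - (4)·1.0000) / (11) = -0.0693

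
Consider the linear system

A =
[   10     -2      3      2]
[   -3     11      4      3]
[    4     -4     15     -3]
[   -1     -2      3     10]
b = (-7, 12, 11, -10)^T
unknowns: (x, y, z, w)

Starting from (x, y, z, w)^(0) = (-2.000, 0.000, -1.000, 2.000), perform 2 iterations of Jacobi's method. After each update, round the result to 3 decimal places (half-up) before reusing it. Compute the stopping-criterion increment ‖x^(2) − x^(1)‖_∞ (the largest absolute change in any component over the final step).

0.803

Iteration 1:
  x = (-7 - (-2)·0.000 - (3)·-1.000 - (2)·2.000) / (10) = -0.800
  y = (12 - (-3)·-2.000 - (4)·-1.000 - (3)·2.000) / (11) = 0.364
  z = (11 - (4)·-2.000 - (-4)·0.000 - (-3)·2.000) / (15) = 1.667
  w = (-10 - (-1)·-2.000 - (-2)·0.000 - (3)·-1.000) / (10) = -0.900
Iteration 2:
  x = (-7 - (-2)·0.364 - (3)·1.667 - (2)·-0.900) / (10) = -0.947
  y = (12 - (-3)·-0.800 - (4)·1.667 - (3)·-0.900) / (11) = 0.512
  z = (11 - (4)·-0.800 - (-4)·0.364 - (-3)·-0.900) / (15) = 0.864
  w = (-10 - (-1)·-0.800 - (-2)·0.364 - (3)·1.667) / (10) = -1.507
Change: (-0.147, 0.148, -0.803, -0.607) → max |·| = 0.803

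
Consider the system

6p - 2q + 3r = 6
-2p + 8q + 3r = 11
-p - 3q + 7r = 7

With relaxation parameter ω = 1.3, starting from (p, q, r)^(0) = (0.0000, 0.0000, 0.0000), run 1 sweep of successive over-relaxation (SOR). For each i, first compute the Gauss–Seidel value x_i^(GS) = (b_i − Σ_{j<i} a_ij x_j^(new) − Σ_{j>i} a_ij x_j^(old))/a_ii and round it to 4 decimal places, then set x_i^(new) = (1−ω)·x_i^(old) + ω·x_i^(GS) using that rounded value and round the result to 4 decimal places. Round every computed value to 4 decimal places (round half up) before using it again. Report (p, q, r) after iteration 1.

(1.3000, 2.2100, 2.7728)

Iteration 1:
  p: GS value = (6 - (-2)·0.0000 - (3)·0.0000) / (6) = 1.0000;  p ← (1−ω)·0.0000 + ω·1.0000 = 1.3000
  q: GS value = (11 - (-2)·1.3000 - (3)·0.0000) / (8) = 1.7000;  q ← (1−ω)·0.0000 + ω·1.7000 = 2.2100
  r: GS value = (7 - (-1)·1.3000 - (-3)·2.2100) / (7) = 2.1329;  r ← (1−ω)·0.0000 + ω·2.1329 = 2.7728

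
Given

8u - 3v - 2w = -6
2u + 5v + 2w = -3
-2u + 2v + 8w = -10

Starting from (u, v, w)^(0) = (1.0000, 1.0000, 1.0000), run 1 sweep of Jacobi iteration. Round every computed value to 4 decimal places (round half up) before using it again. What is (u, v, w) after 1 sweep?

(-0.1250, -1.4000, -1.2500)

Iteration 1:
  u = (-6 - (-3)·1.0000 - (-2)·1.0000) / (8) = -0.1250
  v = (-3 - (2)·1.0000 - (2)·1.0000) / (5) = -1.4000
  w = (-10 - (-2)·1.0000 - (2)·1.0000) / (8) = -1.2500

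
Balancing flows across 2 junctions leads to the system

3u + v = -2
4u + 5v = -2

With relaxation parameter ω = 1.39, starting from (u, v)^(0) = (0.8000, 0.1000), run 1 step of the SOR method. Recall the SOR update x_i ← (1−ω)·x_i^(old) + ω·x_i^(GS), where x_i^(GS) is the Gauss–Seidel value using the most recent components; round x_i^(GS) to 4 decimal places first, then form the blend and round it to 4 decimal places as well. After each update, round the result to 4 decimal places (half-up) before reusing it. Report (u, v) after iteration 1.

Iteration 1:
  u: GS value = (-2 - (1)·0.1000) / (3) = -0.7000;  u ← (1−ω)·0.8000 + ω·-0.7000 = -1.2850
  v: GS value = (-2 - (4)·-1.2850) / (5) = 0.6280;  v ← (1−ω)·0.1000 + ω·0.6280 = 0.8339

(-1.2850, 0.8339)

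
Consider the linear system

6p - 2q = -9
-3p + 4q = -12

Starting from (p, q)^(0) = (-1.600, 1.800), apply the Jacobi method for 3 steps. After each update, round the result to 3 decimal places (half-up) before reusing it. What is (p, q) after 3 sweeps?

Iteration 1:
  p = (-9 - (-2)·1.800) / (6) = -0.900
  q = (-12 - (-3)·-1.600) / (4) = -4.200
Iteration 2:
  p = (-9 - (-2)·-4.200) / (6) = -2.900
  q = (-12 - (-3)·-0.900) / (4) = -3.675
Iteration 3:
  p = (-9 - (-2)·-3.675) / (6) = -2.725
  q = (-12 - (-3)·-2.900) / (4) = -5.175

(-2.725, -5.175)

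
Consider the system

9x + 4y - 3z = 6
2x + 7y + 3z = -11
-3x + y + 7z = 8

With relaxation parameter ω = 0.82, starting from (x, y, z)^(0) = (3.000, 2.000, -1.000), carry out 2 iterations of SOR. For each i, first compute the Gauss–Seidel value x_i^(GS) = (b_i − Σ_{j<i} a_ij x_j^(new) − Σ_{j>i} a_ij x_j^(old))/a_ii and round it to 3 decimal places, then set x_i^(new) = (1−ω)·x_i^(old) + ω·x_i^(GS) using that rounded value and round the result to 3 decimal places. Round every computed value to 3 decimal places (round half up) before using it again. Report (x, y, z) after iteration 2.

(1.013, -1.934, 1.674)

Iteration 1:
  x: GS value = (6 - (4)·2.000 - (-3)·-1.000) / (9) = -0.556;  x ← (1−ω)·3.000 + ω·-0.556 = 0.084
  y: GS value = (-11 - (2)·0.084 - (3)·-1.000) / (7) = -1.167;  y ← (1−ω)·2.000 + ω·-1.167 = -0.597
  z: GS value = (8 - (-3)·0.084 - (1)·-0.597) / (7) = 1.264;  z ← (1−ω)·-1.000 + ω·1.264 = 0.856
Iteration 2:
  x: GS value = (6 - (4)·-0.597 - (-3)·0.856) / (9) = 1.217;  x ← (1−ω)·0.084 + ω·1.217 = 1.013
  y: GS value = (-11 - (2)·1.013 - (3)·0.856) / (7) = -2.228;  y ← (1−ω)·-0.597 + ω·-2.228 = -1.934
  z: GS value = (8 - (-3)·1.013 - (1)·-1.934) / (7) = 1.853;  z ← (1−ω)·0.856 + ω·1.853 = 1.674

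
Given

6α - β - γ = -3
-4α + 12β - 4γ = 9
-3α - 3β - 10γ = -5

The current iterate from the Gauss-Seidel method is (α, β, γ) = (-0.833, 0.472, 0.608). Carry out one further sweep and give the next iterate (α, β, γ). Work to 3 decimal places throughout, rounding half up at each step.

(-0.320, 0.846, 0.342)

One sweep:
  α = (-3 - (-1)·0.472 - (-1)·0.608) / (6) = -0.320
  β = (9 - (-4)·-0.320 - (-4)·0.608) / (12) = 0.846
  γ = (-5 - (-3)·-0.320 - (-3)·0.846) / (-10) = 0.342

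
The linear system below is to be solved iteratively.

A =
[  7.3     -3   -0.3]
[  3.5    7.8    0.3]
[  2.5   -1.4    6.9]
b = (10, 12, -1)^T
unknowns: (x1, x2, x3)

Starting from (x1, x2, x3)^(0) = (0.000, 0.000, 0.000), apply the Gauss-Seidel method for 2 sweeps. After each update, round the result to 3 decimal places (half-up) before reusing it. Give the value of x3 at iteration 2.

-0.614

Iteration 1:
  x1 = (10 - (-3)·0.000 - (-0.3)·0.000) / (7.3) = 1.370
  x2 = (12 - (3.5)·1.370 - (0.3)·0.000) / (7.8) = 0.924
  x3 = (-1 - (2.5)·1.370 - (-1.4)·0.924) / (6.9) = -0.454
Iteration 2:
  x1 = (10 - (-3)·0.924 - (-0.3)·-0.454) / (7.3) = 1.731
  x2 = (12 - (3.5)·1.731 - (0.3)·-0.454) / (7.8) = 0.779
  x3 = (-1 - (2.5)·1.731 - (-1.4)·0.779) / (6.9) = -0.614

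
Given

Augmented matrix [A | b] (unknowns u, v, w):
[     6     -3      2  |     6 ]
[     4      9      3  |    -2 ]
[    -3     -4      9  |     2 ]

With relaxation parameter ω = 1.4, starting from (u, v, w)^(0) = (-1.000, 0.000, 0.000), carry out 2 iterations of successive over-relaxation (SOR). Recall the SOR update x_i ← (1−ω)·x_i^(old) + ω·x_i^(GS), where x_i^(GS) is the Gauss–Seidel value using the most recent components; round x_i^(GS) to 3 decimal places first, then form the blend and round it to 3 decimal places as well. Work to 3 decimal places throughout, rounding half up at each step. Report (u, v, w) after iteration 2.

Iteration 1:
  u: GS value = (6 - (-3)·0.000 - (2)·0.000) / (6) = 1.000;  u ← (1−ω)·-1.000 + ω·1.000 = 1.800
  v: GS value = (-2 - (4)·1.800 - (3)·0.000) / (9) = -1.022;  v ← (1−ω)·0.000 + ω·-1.022 = -1.431
  w: GS value = (2 - (-3)·1.800 - (-4)·-1.431) / (9) = 0.186;  w ← (1−ω)·0.000 + ω·0.186 = 0.260
Iteration 2:
  u: GS value = (6 - (-3)·-1.431 - (2)·0.260) / (6) = 0.198;  u ← (1−ω)·1.800 + ω·0.198 = -0.443
  v: GS value = (-2 - (4)·-0.443 - (3)·0.260) / (9) = -0.112;  v ← (1−ω)·-1.431 + ω·-0.112 = 0.416
  w: GS value = (2 - (-3)·-0.443 - (-4)·0.416) / (9) = 0.259;  w ← (1−ω)·0.260 + ω·0.259 = 0.259

(-0.443, 0.416, 0.259)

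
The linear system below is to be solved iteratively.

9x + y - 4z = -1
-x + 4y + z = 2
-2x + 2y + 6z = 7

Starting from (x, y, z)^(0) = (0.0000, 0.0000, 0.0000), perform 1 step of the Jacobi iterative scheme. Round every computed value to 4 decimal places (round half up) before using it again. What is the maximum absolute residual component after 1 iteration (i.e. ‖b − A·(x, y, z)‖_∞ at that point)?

4.1667

Iteration 1:
  x = (-1 - (1)·0.0000 - (-4)·0.0000) / (9) = -0.1111
  y = (2 - (-1)·0.0000 - (1)·0.0000) / (4) = 0.5000
  z = (7 - (-2)·0.0000 - (2)·0.0000) / (6) = 1.1667
Residual b − A·x = (4.1667, -1.2778, -1.2224); ∞-norm = 4.1667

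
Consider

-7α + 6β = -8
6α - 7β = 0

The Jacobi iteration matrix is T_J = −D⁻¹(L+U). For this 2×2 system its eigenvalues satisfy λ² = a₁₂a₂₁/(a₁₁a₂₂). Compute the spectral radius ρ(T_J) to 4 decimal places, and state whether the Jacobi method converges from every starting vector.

0.8571

a₁₂a₂₁/(a₁₁a₂₂) = (6)·(6) / ((-7)·(-7)) = 0.734694
ρ = √|0.734694| = √0.734694 = 0.8571
ρ < 1, so Jacobi converges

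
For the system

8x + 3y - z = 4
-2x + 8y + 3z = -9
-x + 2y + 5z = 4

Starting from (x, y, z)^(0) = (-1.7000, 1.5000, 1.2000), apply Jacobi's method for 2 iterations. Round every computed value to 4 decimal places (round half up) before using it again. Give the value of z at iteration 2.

Iteration 1:
  x = (4 - (3)·1.5000 - (-1)·1.2000) / (8) = 0.0875
  y = (-9 - (-2)·-1.7000 - (3)·1.2000) / (8) = -2.0000
  z = (4 - (-1)·-1.7000 - (2)·1.5000) / (5) = -0.1400
Iteration 2:
  x = (4 - (3)·-2.0000 - (-1)·-0.1400) / (8) = 1.2325
  y = (-9 - (-2)·0.0875 - (3)·-0.1400) / (8) = -1.0506
  z = (4 - (-1)·0.0875 - (2)·-2.0000) / (5) = 1.6175

1.6175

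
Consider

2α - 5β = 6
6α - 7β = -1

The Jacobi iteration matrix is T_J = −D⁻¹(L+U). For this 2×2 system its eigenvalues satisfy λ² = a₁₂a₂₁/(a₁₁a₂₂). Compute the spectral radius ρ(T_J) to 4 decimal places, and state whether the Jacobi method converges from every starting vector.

1.4639

a₁₂a₂₁/(a₁₁a₂₂) = (-5)·(6) / ((2)·(-7)) = 2.142857
ρ = √|2.142857| = √2.142857 = 1.4639
ρ > 1, so Jacobi diverges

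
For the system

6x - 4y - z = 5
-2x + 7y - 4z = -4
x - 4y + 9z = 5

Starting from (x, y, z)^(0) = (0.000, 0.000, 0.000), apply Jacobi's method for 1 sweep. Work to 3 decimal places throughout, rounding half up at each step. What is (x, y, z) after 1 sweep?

Iteration 1:
  x = (5 - (-4)·0.000 - (-1)·0.000) / (6) = 0.833
  y = (-4 - (-2)·0.000 - (-4)·0.000) / (7) = -0.571
  z = (5 - (1)·0.000 - (-4)·0.000) / (9) = 0.556

(0.833, -0.571, 0.556)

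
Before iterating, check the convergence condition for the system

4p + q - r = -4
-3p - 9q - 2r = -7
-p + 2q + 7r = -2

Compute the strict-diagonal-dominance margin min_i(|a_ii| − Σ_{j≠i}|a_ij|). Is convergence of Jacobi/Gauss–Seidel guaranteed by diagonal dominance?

2

row 1: |4| − (1+1) = 2
row 2: |-9| − (3+2) = 4
row 3: |7| − (1+2) = 4
minimum over rows = 2 → strictly diagonally dominant (convergence guaranteed)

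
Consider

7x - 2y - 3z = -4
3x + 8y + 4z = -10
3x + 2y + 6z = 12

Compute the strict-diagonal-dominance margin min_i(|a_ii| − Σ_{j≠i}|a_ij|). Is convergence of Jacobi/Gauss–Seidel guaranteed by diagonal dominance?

1

row 1: |7| − (2+3) = 2
row 2: |8| − (3+4) = 1
row 3: |6| − (3+2) = 1
minimum over rows = 1 → strictly diagonally dominant (convergence guaranteed)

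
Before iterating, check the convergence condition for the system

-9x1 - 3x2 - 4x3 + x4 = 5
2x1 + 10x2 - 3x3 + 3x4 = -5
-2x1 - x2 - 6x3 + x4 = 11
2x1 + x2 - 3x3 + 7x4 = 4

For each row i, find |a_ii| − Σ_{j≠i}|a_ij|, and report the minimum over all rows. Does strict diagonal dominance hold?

1

row 1: |-9| − (3+4+1) = 1
row 2: |10| − (2+3+3) = 2
row 3: |-6| − (2+1+1) = 2
row 4: |7| − (2+1+3) = 1
minimum over rows = 1 → strictly diagonally dominant (convergence guaranteed)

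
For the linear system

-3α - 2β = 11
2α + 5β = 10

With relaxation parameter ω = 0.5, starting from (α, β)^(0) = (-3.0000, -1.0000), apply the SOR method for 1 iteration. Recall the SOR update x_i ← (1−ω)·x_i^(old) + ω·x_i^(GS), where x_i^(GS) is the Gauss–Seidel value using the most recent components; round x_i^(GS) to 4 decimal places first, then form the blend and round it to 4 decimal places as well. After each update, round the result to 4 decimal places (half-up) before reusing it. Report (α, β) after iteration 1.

(-3.0000, 1.1000)

Iteration 1:
  α: GS value = (11 - (-2)·-1.0000) / (-3) = -3.0000;  α ← (1−ω)·-3.0000 + ω·-3.0000 = -3.0000
  β: GS value = (10 - (2)·-3.0000) / (5) = 3.2000;  β ← (1−ω)·-1.0000 + ω·3.2000 = 1.1000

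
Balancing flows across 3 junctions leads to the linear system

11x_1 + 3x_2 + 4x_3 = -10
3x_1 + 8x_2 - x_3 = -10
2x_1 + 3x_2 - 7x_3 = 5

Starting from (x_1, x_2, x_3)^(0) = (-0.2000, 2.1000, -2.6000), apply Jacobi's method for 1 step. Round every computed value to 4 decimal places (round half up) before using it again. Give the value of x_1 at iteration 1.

Iteration 1:
  x_1 = (-10 - (3)·2.1000 - (4)·-2.6000) / (11) = -0.5364
  x_2 = (-10 - (3)·-0.2000 - (-1)·-2.6000) / (8) = -1.5000
  x_3 = (5 - (2)·-0.2000 - (3)·2.1000) / (-7) = 0.1286

-0.5364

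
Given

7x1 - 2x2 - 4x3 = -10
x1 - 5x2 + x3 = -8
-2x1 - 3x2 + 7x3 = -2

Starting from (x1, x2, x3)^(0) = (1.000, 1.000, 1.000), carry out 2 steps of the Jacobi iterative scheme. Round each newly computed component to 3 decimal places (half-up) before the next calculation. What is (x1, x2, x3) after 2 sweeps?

Iteration 1:
  x1 = (-10 - (-2)·1.000 - (-4)·1.000) / (7) = -0.571
  x2 = (-8 - (1)·1.000 - (1)·1.000) / (-5) = 2.000
  x3 = (-2 - (-2)·1.000 - (-3)·1.000) / (7) = 0.429
Iteration 2:
  x1 = (-10 - (-2)·2.000 - (-4)·0.429) / (7) = -0.612
  x2 = (-8 - (1)·-0.571 - (1)·0.429) / (-5) = 1.572
  x3 = (-2 - (-2)·-0.571 - (-3)·2.000) / (7) = 0.408

(-0.612, 1.572, 0.408)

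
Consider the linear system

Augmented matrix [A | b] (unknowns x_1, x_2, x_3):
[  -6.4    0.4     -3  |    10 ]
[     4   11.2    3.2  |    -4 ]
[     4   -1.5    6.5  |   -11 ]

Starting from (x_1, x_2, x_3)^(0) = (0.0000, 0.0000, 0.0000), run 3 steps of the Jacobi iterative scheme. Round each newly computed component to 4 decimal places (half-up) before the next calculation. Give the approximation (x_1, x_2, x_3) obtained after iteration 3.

Iteration 1:
  x_1 = (10 - (0.4)·0.0000 - (-3)·0.0000) / (-6.4) = -1.5625
  x_2 = (-4 - (4)·0.0000 - (3.2)·0.0000) / (11.2) = -0.3571
  x_3 = (-11 - (4)·0.0000 - (-1.5)·0.0000) / (6.5) = -1.6923
Iteration 2:
  x_1 = (10 - (0.4)·-0.3571 - (-3)·-1.6923) / (-6.4) = -0.7916
  x_2 = (-4 - (4)·-1.5625 - (3.2)·-1.6923) / (11.2) = 0.6844
  x_3 = (-11 - (4)·-1.5625 - (-1.5)·-0.3571) / (6.5) = -0.8132
Iteration 3:
  x_1 = (10 - (0.4)·0.6844 - (-3)·-0.8132) / (-6.4) = -1.1385
  x_2 = (-4 - (4)·-0.7916 - (3.2)·-0.8132) / (11.2) = 0.1579
  x_3 = (-11 - (4)·-0.7916 - (-1.5)·0.6844) / (6.5) = -1.0472

(-1.1385, 0.1579, -1.0472)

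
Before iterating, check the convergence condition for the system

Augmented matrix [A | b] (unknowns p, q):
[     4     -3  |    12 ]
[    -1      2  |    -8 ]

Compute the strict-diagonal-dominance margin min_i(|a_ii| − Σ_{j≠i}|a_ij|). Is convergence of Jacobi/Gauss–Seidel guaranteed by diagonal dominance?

row 1: |4| − (3) = 1
row 2: |2| − (1) = 1
minimum over rows = 1 → strictly diagonally dominant (convergence guaranteed)

1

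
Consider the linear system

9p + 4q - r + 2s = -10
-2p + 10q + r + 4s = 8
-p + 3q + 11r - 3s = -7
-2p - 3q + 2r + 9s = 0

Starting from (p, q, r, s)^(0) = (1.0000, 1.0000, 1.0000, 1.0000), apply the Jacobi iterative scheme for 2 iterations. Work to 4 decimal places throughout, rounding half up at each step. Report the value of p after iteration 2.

-1.4680

Iteration 1:
  p = (-10 - (4)·1.0000 - (-1)·1.0000 - (2)·1.0000) / (9) = -1.6667
  q = (8 - (-2)·1.0000 - (1)·1.0000 - (4)·1.0000) / (10) = 0.5000
  r = (-7 - (-1)·1.0000 - (3)·1.0000 - (-3)·1.0000) / (11) = -0.5455
  s = (0 - (-2)·1.0000 - (-3)·1.0000 - (2)·1.0000) / (9) = 0.3333
Iteration 2:
  p = (-10 - (4)·0.5000 - (-1)·-0.5455 - (2)·0.3333) / (9) = -1.4680
  q = (8 - (-2)·-1.6667 - (1)·-0.5455 - (4)·0.3333) / (10) = 0.3879
  r = (-7 - (-1)·-1.6667 - (3)·0.5000 - (-3)·0.3333) / (11) = -0.8333
  s = (0 - (-2)·-1.6667 - (-3)·0.5000 - (2)·-0.5455) / (9) = -0.0825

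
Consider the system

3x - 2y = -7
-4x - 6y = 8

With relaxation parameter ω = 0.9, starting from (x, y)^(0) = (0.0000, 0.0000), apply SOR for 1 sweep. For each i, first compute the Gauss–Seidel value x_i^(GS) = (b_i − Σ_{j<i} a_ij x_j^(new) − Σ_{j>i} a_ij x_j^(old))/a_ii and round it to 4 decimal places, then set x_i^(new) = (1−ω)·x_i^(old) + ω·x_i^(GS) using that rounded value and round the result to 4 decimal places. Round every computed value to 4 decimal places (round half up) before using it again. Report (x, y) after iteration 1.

Iteration 1:
  x: GS value = (-7 - (-2)·0.0000) / (3) = -2.3333;  x ← (1−ω)·0.0000 + ω·-2.3333 = -2.1000
  y: GS value = (8 - (-4)·-2.1000) / (-6) = 0.0667;  y ← (1−ω)·0.0000 + ω·0.0667 = 0.0600

(-2.1000, 0.0600)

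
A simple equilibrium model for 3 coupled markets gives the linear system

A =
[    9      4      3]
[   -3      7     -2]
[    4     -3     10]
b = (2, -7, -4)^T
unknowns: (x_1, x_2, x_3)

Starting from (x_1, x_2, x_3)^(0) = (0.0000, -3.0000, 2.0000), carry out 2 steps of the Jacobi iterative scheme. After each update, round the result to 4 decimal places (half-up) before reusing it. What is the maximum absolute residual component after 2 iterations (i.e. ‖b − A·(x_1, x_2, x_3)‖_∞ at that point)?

1.5145

Iteration 1:
  x_1 = (2 - (4)·-3.0000 - (3)·2.0000) / (9) = 0.8889
  x_2 = (-7 - (-3)·0.0000 - (-2)·2.0000) / (7) = -0.4286
  x_3 = (-4 - (4)·0.0000 - (-3)·-3.0000) / (10) = -1.3000
Iteration 2:
  x_1 = (2 - (4)·-0.4286 - (3)·-1.3000) / (9) = 0.8460
  x_2 = (-7 - (-3)·0.8889 - (-2)·-1.3000) / (7) = -0.9905
  x_3 = (-4 - (4)·0.8889 - (-3)·-0.4286) / (10) = -0.8841
Residual b − A·x = (1.0003, 0.7033, -1.5145); ∞-norm = 1.5145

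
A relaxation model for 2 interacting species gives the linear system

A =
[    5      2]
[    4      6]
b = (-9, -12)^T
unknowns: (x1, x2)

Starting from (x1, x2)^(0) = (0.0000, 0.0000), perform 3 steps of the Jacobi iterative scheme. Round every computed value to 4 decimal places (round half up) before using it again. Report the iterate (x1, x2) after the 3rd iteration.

(-1.4800, -1.3333)

Iteration 1:
  x1 = (-9 - (2)·0.0000) / (5) = -1.8000
  x2 = (-12 - (4)·0.0000) / (6) = -2.0000
Iteration 2:
  x1 = (-9 - (2)·-2.0000) / (5) = -1.0000
  x2 = (-12 - (4)·-1.8000) / (6) = -0.8000
Iteration 3:
  x1 = (-9 - (2)·-0.8000) / (5) = -1.4800
  x2 = (-12 - (4)·-1.0000) / (6) = -1.3333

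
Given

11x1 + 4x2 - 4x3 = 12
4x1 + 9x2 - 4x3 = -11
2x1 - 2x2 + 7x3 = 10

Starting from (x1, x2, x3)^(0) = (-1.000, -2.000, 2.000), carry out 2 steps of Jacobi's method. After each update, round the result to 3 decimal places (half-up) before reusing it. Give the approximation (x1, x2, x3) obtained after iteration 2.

Iteration 1:
  x1 = (12 - (4)·-2.000 - (-4)·2.000) / (11) = 2.545
  x2 = (-11 - (4)·-1.000 - (-4)·2.000) / (9) = 0.111
  x3 = (10 - (2)·-1.000 - (-2)·-2.000) / (7) = 1.143
Iteration 2:
  x1 = (12 - (4)·0.111 - (-4)·1.143) / (11) = 1.466
  x2 = (-11 - (4)·2.545 - (-4)·1.143) / (9) = -1.845
  x3 = (10 - (2)·2.545 - (-2)·0.111) / (7) = 0.733

(1.466, -1.845, 0.733)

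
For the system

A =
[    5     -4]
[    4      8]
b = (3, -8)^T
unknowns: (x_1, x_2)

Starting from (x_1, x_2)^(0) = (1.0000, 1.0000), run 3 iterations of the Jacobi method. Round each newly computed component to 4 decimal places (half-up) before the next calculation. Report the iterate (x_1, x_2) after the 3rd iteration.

(-0.7600, -0.7000)

Iteration 1:
  x_1 = (3 - (-4)·1.0000) / (5) = 1.4000
  x_2 = (-8 - (4)·1.0000) / (8) = -1.5000
Iteration 2:
  x_1 = (3 - (-4)·-1.5000) / (5) = -0.6000
  x_2 = (-8 - (4)·1.4000) / (8) = -1.7000
Iteration 3:
  x_1 = (3 - (-4)·-1.7000) / (5) = -0.7600
  x_2 = (-8 - (4)·-0.6000) / (8) = -0.7000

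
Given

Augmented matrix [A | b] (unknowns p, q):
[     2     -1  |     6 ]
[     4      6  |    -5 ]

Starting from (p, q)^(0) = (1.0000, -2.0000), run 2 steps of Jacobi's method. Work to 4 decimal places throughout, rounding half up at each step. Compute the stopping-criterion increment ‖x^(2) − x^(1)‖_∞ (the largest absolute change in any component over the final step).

Iteration 1:
  p = (6 - (-1)·-2.0000) / (2) = 2.0000
  q = (-5 - (4)·1.0000) / (6) = -1.5000
Iteration 2:
  p = (6 - (-1)·-1.5000) / (2) = 2.2500
  q = (-5 - (4)·2.0000) / (6) = -2.1667
Change: (0.2500, -0.6667) → max |·| = 0.6667

0.6667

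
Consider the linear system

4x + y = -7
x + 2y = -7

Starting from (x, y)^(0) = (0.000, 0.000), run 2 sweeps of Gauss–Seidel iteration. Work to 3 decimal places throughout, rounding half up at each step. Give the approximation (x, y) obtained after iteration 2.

Iteration 1:
  x = (-7 - (1)·0.000) / (4) = -1.750
  y = (-7 - (1)·-1.750) / (2) = -2.625
Iteration 2:
  x = (-7 - (1)·-2.625) / (4) = -1.094
  y = (-7 - (1)·-1.094) / (2) = -2.953

(-1.094, -2.953)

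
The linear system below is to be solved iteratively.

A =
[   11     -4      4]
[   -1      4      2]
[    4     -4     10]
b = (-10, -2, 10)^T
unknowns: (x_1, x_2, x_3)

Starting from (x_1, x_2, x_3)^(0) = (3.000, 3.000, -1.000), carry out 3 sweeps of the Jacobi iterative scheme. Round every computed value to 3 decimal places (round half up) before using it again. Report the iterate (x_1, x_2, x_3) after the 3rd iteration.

Iteration 1:
  x_1 = (-10 - (-4)·3.000 - (4)·-1.000) / (11) = 0.545
  x_2 = (-2 - (-1)·3.000 - (2)·-1.000) / (4) = 0.750
  x_3 = (10 - (4)·3.000 - (-4)·3.000) / (10) = 1.000
Iteration 2:
  x_1 = (-10 - (-4)·0.750 - (4)·1.000) / (11) = -1.000
  x_2 = (-2 - (-1)·0.545 - (2)·1.000) / (4) = -0.864
  x_3 = (10 - (4)·0.545 - (-4)·0.750) / (10) = 1.082
Iteration 3:
  x_1 = (-10 - (-4)·-0.864 - (4)·1.082) / (11) = -1.617
  x_2 = (-2 - (-1)·-1.000 - (2)·1.082) / (4) = -1.291
  x_3 = (10 - (4)·-1.000 - (-4)·-0.864) / (10) = 1.054

(-1.617, -1.291, 1.054)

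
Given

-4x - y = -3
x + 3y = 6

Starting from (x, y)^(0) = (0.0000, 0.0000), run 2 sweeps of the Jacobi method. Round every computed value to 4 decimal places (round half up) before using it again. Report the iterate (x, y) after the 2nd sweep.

(0.2500, 1.7500)

Iteration 1:
  x = (-3 - (-1)·0.0000) / (-4) = 0.7500
  y = (6 - (1)·0.0000) / (3) = 2.0000
Iteration 2:
  x = (-3 - (-1)·2.0000) / (-4) = 0.2500
  y = (6 - (1)·0.7500) / (3) = 1.7500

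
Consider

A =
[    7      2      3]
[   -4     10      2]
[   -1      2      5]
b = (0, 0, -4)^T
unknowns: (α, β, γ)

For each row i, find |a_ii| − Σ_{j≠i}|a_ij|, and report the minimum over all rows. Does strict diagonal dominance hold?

2

row 1: |7| − (2+3) = 2
row 2: |10| − (4+2) = 4
row 3: |5| − (1+2) = 2
minimum over rows = 2 → strictly diagonally dominant (convergence guaranteed)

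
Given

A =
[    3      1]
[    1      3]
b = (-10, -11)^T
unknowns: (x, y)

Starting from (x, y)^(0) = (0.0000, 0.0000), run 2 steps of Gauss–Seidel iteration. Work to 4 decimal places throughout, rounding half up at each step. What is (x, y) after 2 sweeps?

(-2.4815, -2.8395)

Iteration 1:
  x = (-10 - (1)·0.0000) / (3) = -3.3333
  y = (-11 - (1)·-3.3333) / (3) = -2.5556
Iteration 2:
  x = (-10 - (1)·-2.5556) / (3) = -2.4815
  y = (-11 - (1)·-2.4815) / (3) = -2.8395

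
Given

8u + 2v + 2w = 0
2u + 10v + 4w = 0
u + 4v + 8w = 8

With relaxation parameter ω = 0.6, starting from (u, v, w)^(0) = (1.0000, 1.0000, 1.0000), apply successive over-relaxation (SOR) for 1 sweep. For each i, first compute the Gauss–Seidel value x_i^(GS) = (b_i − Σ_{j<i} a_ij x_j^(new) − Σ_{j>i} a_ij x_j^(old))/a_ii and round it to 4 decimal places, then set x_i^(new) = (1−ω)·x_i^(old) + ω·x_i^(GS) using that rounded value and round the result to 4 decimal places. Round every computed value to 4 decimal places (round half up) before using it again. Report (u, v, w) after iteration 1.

Iteration 1:
  u: GS value = (0 - (2)·1.0000 - (2)·1.0000) / (8) = -0.5000;  u ← (1−ω)·1.0000 + ω·-0.5000 = 0.1000
  v: GS value = (0 - (2)·0.1000 - (4)·1.0000) / (10) = -0.4200;  v ← (1−ω)·1.0000 + ω·-0.4200 = 0.1480
  w: GS value = (8 - (1)·0.1000 - (4)·0.1480) / (8) = 0.9135;  w ← (1−ω)·1.0000 + ω·0.9135 = 0.9481

(0.1000, 0.1480, 0.9481)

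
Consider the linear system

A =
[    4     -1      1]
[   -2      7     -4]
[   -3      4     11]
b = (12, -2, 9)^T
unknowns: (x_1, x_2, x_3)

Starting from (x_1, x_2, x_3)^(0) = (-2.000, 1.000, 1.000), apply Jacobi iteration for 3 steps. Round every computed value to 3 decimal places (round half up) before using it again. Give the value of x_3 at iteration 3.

Iteration 1:
  x_1 = (12 - (-1)·1.000 - (1)·1.000) / (4) = 3.000
  x_2 = (-2 - (-2)·-2.000 - (-4)·1.000) / (7) = -0.286
  x_3 = (9 - (-3)·-2.000 - (4)·1.000) / (11) = -0.091
Iteration 2:
  x_1 = (12 - (-1)·-0.286 - (1)·-0.091) / (4) = 2.951
  x_2 = (-2 - (-2)·3.000 - (-4)·-0.091) / (7) = 0.519
  x_3 = (9 - (-3)·3.000 - (4)·-0.286) / (11) = 1.740
Iteration 3:
  x_1 = (12 - (-1)·0.519 - (1)·1.740) / (4) = 2.695
  x_2 = (-2 - (-2)·2.951 - (-4)·1.740) / (7) = 1.552
  x_3 = (9 - (-3)·2.951 - (4)·0.519) / (11) = 1.434

1.434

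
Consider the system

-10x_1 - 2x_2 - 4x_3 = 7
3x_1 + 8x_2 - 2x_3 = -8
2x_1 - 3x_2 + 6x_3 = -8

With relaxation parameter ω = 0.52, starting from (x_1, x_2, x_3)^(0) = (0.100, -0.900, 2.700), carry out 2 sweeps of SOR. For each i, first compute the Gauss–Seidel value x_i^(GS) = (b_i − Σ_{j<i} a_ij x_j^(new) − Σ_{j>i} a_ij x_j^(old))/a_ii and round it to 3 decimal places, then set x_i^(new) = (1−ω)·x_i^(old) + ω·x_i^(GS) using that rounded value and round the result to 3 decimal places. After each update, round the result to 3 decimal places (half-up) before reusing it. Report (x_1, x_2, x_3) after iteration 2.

(-0.823, -0.494, -0.381)

Iteration 1:
  x_1: GS value = (7 - (-2)·-0.900 - (-4)·2.700) / (-10) = -1.600;  x_1 ← (1−ω)·0.100 + ω·-1.600 = -0.784
  x_2: GS value = (-8 - (3)·-0.784 - (-2)·2.700) / (8) = -0.031;  x_2 ← (1−ω)·-0.900 + ω·-0.031 = -0.448
  x_3: GS value = (-8 - (2)·-0.784 - (-3)·-0.448) / (6) = -1.296;  x_3 ← (1−ω)·2.700 + ω·-1.296 = 0.622
Iteration 2:
  x_1: GS value = (7 - (-2)·-0.448 - (-4)·0.622) / (-10) = -0.859;  x_1 ← (1−ω)·-0.784 + ω·-0.859 = -0.823
  x_2: GS value = (-8 - (3)·-0.823 - (-2)·0.622) / (8) = -0.536;  x_2 ← (1−ω)·-0.448 + ω·-0.536 = -0.494
  x_3: GS value = (-8 - (2)·-0.823 - (-3)·-0.494) / (6) = -1.306;  x_3 ← (1−ω)·0.622 + ω·-1.306 = -0.381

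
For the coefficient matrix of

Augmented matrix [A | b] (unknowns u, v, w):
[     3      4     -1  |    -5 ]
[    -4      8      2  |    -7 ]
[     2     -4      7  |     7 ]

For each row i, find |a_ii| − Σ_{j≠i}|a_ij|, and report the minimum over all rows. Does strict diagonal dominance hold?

-2

row 1: |3| − (4+1) = -2
row 2: |8| − (4+2) = 2
row 3: |7| − (2+4) = 1
minimum over rows = -2 → not strictly diagonally dominant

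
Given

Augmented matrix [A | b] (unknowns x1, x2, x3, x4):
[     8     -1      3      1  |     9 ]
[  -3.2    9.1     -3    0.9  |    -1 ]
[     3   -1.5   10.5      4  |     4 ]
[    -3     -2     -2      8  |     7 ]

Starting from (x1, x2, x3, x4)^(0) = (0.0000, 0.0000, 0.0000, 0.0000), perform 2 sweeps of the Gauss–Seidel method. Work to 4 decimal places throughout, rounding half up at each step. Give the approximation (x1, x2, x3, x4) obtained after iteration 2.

(0.9489, 0.1190, -0.4040, 1.1596)

Iteration 1:
  x1 = (9 - (-1)·0.0000 - (3)·0.0000 - (1)·0.0000) / (8) = 1.1250
  x2 = (-1 - (-3.2)·1.1250 - (-3)·0.0000 - (0.9)·0.0000) / (9.1) = 0.2857
  x3 = (4 - (3)·1.1250 - (-1.5)·0.2857 - (4)·0.0000) / (10.5) = 0.1003
  x4 = (7 - (-3)·1.1250 - (-2)·0.2857 - (-2)·0.1003) / (8) = 1.3934
Iteration 2:
  x1 = (9 - (-1)·0.2857 - (3)·0.1003 - (1)·1.3934) / (8) = 0.9489
  x2 = (-1 - (-3.2)·0.9489 - (-3)·0.1003 - (0.9)·1.3934) / (9.1) = 0.1190
  x3 = (4 - (3)·0.9489 - (-1.5)·0.1190 - (4)·1.3934) / (10.5) = -0.4040
  x4 = (7 - (-3)·0.9489 - (-2)·0.1190 - (-2)·-0.4040) / (8) = 1.1596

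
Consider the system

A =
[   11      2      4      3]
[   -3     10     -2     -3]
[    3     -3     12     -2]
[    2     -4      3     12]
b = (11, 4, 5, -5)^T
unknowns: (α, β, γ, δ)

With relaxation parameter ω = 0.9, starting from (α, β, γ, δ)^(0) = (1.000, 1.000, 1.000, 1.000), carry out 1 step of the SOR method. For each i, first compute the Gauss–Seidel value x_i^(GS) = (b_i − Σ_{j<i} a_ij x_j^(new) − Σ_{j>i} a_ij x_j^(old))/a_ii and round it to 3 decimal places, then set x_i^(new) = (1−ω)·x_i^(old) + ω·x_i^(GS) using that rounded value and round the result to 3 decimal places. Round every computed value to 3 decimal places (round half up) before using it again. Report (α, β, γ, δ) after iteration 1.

Iteration 1:
  α: GS value = (11 - (2)·1.000 - (4)·1.000 - (3)·1.000) / (11) = 0.182;  α ← (1−ω)·1.000 + ω·0.182 = 0.264
  β: GS value = (4 - (-3)·0.264 - (-2)·1.000 - (-3)·1.000) / (10) = 0.979;  β ← (1−ω)·1.000 + ω·0.979 = 0.981
  γ: GS value = (5 - (3)·0.264 - (-3)·0.981 - (-2)·1.000) / (12) = 0.763;  γ ← (1−ω)·1.000 + ω·0.763 = 0.787
  δ: GS value = (-5 - (2)·0.264 - (-4)·0.981 - (3)·0.787) / (12) = -0.330;  δ ← (1−ω)·1.000 + ω·-0.330 = -0.197

(0.264, 0.981, 0.787, -0.197)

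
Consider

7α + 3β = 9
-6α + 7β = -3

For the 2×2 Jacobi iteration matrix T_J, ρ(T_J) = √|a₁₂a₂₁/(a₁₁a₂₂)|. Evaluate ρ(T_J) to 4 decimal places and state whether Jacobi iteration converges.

a₁₂a₂₁/(a₁₁a₂₂) = (3)·(-6) / ((7)·(7)) = -0.367347
ρ = √|-0.367347| = √0.367347 = 0.6061
ρ < 1, so Jacobi converges

0.6061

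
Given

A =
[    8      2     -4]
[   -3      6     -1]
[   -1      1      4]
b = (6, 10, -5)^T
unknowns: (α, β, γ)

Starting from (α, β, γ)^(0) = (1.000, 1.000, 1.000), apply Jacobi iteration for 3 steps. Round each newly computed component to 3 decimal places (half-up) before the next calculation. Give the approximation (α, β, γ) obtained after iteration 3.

(-0.531, 1.174, -1.854)

Iteration 1:
  α = (6 - (2)·1.000 - (-4)·1.000) / (8) = 1.000
  β = (10 - (-3)·1.000 - (-1)·1.000) / (6) = 2.333
  γ = (-5 - (-1)·1.000 - (1)·1.000) / (4) = -1.250
Iteration 2:
  α = (6 - (2)·2.333 - (-4)·-1.250) / (8) = -0.458
  β = (10 - (-3)·1.000 - (-1)·-1.250) / (6) = 1.958
  γ = (-5 - (-1)·1.000 - (1)·2.333) / (4) = -1.583
Iteration 3:
  α = (6 - (2)·1.958 - (-4)·-1.583) / (8) = -0.531
  β = (10 - (-3)·-0.458 - (-1)·-1.583) / (6) = 1.174
  γ = (-5 - (-1)·-0.458 - (1)·1.958) / (4) = -1.854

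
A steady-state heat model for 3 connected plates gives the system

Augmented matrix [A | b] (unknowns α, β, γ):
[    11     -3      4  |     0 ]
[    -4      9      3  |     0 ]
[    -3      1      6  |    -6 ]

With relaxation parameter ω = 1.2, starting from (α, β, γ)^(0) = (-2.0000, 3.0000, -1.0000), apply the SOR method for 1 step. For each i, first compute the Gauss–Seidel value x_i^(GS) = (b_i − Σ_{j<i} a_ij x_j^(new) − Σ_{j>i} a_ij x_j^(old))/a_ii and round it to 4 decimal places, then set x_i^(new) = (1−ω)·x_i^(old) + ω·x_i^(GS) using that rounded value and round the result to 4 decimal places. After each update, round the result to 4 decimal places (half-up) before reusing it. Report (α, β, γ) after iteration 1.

(1.8182, 0.7697, -0.0630)

Iteration 1:
  α: GS value = (0 - (-3)·3.0000 - (4)·-1.0000) / (11) = 1.1818;  α ← (1−ω)·-2.0000 + ω·1.1818 = 1.8182
  β: GS value = (0 - (-4)·1.8182 - (3)·-1.0000) / (9) = 1.1414;  β ← (1−ω)·3.0000 + ω·1.1414 = 0.7697
  γ: GS value = (-6 - (-3)·1.8182 - (1)·0.7697) / (6) = -0.2192;  γ ← (1−ω)·-1.0000 + ω·-0.2192 = -0.0630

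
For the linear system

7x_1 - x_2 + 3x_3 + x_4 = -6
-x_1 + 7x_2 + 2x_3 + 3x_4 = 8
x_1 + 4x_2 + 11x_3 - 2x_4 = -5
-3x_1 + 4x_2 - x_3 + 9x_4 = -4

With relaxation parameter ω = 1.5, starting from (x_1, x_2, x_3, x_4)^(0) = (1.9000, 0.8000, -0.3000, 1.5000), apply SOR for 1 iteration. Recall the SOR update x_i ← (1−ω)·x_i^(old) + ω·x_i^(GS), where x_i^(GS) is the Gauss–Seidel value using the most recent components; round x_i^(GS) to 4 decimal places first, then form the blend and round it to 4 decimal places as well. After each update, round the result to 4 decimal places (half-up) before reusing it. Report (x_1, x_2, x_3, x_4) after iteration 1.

(-2.1929, 0.0086, 0.1716, -2.4903)

Iteration 1:
  x_1: GS value = (-6 - (-1)·0.8000 - (3)·-0.3000 - (1)·1.5000) / (7) = -0.8286;  x_1 ← (1−ω)·1.9000 + ω·-0.8286 = -2.1929
  x_2: GS value = (8 - (-1)·-2.1929 - (2)·-0.3000 - (3)·1.5000) / (7) = 0.2724;  x_2 ← (1−ω)·0.8000 + ω·0.2724 = 0.0086
  x_3: GS value = (-5 - (1)·-2.1929 - (4)·0.0086 - (-2)·1.5000) / (11) = 0.0144;  x_3 ← (1−ω)·-0.3000 + ω·0.0144 = 0.1716
  x_4: GS value = (-4 - (-3)·-2.1929 - (4)·0.0086 - (-1)·0.1716) / (9) = -1.1602;  x_4 ← (1−ω)·1.5000 + ω·-1.1602 = -2.4903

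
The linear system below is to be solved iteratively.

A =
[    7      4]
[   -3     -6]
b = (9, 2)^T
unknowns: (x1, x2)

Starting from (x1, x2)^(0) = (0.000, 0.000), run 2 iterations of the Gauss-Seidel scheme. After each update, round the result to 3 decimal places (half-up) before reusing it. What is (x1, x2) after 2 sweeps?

Iteration 1:
  x1 = (9 - (4)·0.000) / (7) = 1.286
  x2 = (2 - (-3)·1.286) / (-6) = -0.976
Iteration 2:
  x1 = (9 - (4)·-0.976) / (7) = 1.843
  x2 = (2 - (-3)·1.843) / (-6) = -1.255

(1.843, -1.255)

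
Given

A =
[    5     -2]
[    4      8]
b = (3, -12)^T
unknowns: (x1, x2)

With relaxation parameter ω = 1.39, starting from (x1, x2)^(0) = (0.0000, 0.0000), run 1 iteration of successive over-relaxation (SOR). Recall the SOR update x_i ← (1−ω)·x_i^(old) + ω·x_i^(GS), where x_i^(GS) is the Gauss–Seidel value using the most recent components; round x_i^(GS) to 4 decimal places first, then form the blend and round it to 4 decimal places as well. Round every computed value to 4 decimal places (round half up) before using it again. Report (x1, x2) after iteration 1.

(0.8340, -2.6646)

Iteration 1:
  x1: GS value = (3 - (-2)·0.0000) / (5) = 0.6000;  x1 ← (1−ω)·0.0000 + ω·0.6000 = 0.8340
  x2: GS value = (-12 - (4)·0.8340) / (8) = -1.9170;  x2 ← (1−ω)·0.0000 + ω·-1.9170 = -2.6646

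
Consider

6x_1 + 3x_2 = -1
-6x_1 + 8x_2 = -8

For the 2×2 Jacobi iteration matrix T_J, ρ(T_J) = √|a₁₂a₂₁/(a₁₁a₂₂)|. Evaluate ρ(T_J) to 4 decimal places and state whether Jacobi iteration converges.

0.6124

a₁₂a₂₁/(a₁₁a₂₂) = (3)·(-6) / ((6)·(8)) = -0.375000
ρ = √|-0.375000| = √0.375000 = 0.6124
ρ < 1, so Jacobi converges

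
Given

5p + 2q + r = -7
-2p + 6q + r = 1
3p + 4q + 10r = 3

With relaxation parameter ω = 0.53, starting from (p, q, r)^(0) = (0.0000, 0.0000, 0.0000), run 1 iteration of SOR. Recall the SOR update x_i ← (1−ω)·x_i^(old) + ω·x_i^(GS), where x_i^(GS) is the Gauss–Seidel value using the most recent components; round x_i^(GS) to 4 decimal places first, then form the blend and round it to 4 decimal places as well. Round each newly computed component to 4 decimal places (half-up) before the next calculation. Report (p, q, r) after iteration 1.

(-0.7420, -0.0428, 0.2860)

Iteration 1:
  p: GS value = (-7 - (2)·0.0000 - (1)·0.0000) / (5) = -1.4000;  p ← (1−ω)·0.0000 + ω·-1.4000 = -0.7420
  q: GS value = (1 - (-2)·-0.7420 - (1)·0.0000) / (6) = -0.0807;  q ← (1−ω)·0.0000 + ω·-0.0807 = -0.0428
  r: GS value = (3 - (3)·-0.7420 - (4)·-0.0428) / (10) = 0.5397;  r ← (1−ω)·0.0000 + ω·0.5397 = 0.2860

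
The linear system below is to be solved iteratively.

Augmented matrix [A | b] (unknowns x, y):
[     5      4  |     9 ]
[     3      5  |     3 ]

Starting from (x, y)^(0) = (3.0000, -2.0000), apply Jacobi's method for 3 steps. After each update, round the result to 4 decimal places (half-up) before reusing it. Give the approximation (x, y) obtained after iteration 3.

Iteration 1:
  x = (9 - (4)·-2.0000) / (5) = 3.4000
  y = (3 - (3)·3.0000) / (5) = -1.2000
Iteration 2:
  x = (9 - (4)·-1.2000) / (5) = 2.7600
  y = (3 - (3)·3.4000) / (5) = -1.4400
Iteration 3:
  x = (9 - (4)·-1.4400) / (5) = 2.9520
  y = (3 - (3)·2.7600) / (5) = -1.0560

(2.9520, -1.0560)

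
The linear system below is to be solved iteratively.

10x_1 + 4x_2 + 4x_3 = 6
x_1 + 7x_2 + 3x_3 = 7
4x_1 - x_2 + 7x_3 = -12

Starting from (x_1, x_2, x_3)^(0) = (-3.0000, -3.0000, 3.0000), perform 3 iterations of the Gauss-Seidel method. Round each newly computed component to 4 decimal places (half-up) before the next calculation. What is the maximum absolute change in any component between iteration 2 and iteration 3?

Iteration 1:
  x_1 = (6 - (4)·-3.0000 - (4)·3.0000) / (10) = 0.6000
  x_2 = (7 - (1)·0.6000 - (3)·3.0000) / (7) = -0.3714
  x_3 = (-12 - (4)·0.6000 - (-1)·-0.3714) / (7) = -2.1102
Iteration 2:
  x_1 = (6 - (4)·-0.3714 - (4)·-2.1102) / (10) = 1.5926
  x_2 = (7 - (1)·1.5926 - (3)·-2.1102) / (7) = 1.6769
  x_3 = (-12 - (4)·1.5926 - (-1)·1.6769) / (7) = -2.3848
Iteration 3:
  x_1 = (6 - (4)·1.6769 - (4)·-2.3848) / (10) = 0.8832
  x_2 = (7 - (1)·0.8832 - (3)·-2.3848) / (7) = 1.8959
  x_3 = (-12 - (4)·0.8832 - (-1)·1.8959) / (7) = -1.9481
Change: (-0.7094, 0.2190, 0.4367) → max |·| = 0.7094

0.7094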